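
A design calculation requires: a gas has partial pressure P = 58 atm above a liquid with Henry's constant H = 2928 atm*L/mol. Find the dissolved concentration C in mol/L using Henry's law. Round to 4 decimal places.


C = P / H
C = 58 / 2928
C = 0.0198 mol/L


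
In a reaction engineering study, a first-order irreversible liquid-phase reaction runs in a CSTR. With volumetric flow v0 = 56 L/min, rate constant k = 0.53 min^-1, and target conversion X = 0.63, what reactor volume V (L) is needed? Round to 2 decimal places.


V = v0 * X / (k * (1 - X))
V = 56 * 0.63 / (0.53 * (1 - 0.63))
V = 35.28 / (0.53 * 0.37)
V = 35.28 / 0.1961
V = 179.91 L


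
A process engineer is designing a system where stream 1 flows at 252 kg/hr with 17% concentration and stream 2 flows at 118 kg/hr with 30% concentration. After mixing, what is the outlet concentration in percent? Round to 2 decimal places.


Mass balance on solute: F1*x1 + F2*x2 = F3*x3
F3 = F1 + F2 = 252 + 118 = 370 kg/hr
x3 = (F1*x1 + F2*x2)/F3
x3 = (252*0.17 + 118*0.3) / 370
x3 = 21.15%


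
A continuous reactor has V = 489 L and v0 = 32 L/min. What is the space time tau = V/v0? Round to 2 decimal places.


tau = V / v0
tau = 489 / 32
tau = 15.28 min


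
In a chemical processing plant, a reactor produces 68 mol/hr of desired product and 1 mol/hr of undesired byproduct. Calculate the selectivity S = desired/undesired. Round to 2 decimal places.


S = desired product rate / undesired product rate
S = 68 / 1
S = 68.00


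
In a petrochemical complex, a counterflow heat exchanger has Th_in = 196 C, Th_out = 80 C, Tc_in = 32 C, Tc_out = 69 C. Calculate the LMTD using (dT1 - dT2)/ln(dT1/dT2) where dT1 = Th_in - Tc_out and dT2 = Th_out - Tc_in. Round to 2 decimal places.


dT1 = Th_in - Tc_out = 196 - 69 = 127
dT2 = Th_out - Tc_in = 80 - 32 = 48
LMTD = (dT1 - dT2) / ln(dT1/dT2)
LMTD = (127 - 48) / ln(127/48)
LMTD = 81.19 K


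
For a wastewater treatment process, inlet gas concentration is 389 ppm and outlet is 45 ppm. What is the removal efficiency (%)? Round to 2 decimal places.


Efficiency = (G_in - G_out) / G_in * 100%
Efficiency = (389 - 45) / 389 * 100
Efficiency = 344 / 389 * 100
Efficiency = 88.43%


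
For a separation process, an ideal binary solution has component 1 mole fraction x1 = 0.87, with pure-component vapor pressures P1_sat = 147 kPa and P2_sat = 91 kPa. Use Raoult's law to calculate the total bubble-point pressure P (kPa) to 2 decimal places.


P = x1*P1_sat + x2*P2_sat
x2 = 1 - x1 = 1 - 0.87 = 0.13
P = 0.87*147 + 0.13*91
P = 127.89 + 11.83
P = 139.72 kPa


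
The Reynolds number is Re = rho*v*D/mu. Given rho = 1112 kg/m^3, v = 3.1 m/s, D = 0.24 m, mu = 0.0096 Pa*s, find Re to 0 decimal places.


Re = rho * v * D / mu
Re = 1112 * 3.1 * 0.24 / 0.0096
Re = 827.328 / 0.0096
Re = 86180


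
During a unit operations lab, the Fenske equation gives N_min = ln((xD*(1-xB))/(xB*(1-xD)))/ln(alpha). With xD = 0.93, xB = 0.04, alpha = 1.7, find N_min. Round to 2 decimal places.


N_min = ln((xD*(1-xB))/(xB*(1-xD))) / ln(alpha)
Numerator inside ln: 0.8928 / 0.0028 = 318.857143
ln(318.857143) = 5.764743
ln(alpha) = ln(1.7) = 0.530628
N_min = 5.764743 / 0.530628 = 10.86


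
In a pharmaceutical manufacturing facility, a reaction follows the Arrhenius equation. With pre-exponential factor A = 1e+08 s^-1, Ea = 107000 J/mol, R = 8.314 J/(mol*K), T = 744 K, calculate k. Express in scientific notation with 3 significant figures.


k = A * exp(-Ea/(R*T))
k = 1e+08 * exp(-107000 / (8.314 * 744))
k = 1e+08 * exp(-17.298196)
k = 3.07e+00


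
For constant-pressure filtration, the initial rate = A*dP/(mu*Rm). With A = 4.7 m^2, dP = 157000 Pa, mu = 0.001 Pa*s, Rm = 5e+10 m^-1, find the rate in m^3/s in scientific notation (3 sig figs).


rate = A * dP / (mu * Rm)
rate = 4.7 * 157000 / (0.001 * 5e+10)
rate = 737900.0 / 5.000e+07
rate = 1.48e-02 m^3/s


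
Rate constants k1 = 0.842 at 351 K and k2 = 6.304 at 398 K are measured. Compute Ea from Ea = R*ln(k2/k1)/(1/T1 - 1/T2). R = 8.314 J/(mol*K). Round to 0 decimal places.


Ea = R * ln(k2/k1) / (1/T1 - 1/T2)
ln(k2/k1) = ln(6.304/0.842) = 2.0131596
1/T1 - 1/T2 = 1/351 - 1/398 = 0.000336440035
Ea = 8.314 * 2.0131596 / 0.000336440035
Ea = 49749 J/mol


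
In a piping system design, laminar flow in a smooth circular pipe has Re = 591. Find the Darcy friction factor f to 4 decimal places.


f = 64 / Re
f = 64 / 591
f = 0.1083


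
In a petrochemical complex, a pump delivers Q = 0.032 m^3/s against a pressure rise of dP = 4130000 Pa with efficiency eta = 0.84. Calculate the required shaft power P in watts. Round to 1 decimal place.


P = Q * dP / eta
P = 0.032 * 4130000 / 0.84
P = 132160.0 / 0.84
P = 157333.3 W


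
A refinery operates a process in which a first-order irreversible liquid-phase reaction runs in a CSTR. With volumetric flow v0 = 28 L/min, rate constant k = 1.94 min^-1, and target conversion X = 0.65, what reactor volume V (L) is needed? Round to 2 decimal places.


V = v0 * X / (k * (1 - X))
V = 28 * 0.65 / (1.94 * (1 - 0.65))
V = 18.2 / (1.94 * 0.35)
V = 18.2 / 0.679
V = 26.80 L


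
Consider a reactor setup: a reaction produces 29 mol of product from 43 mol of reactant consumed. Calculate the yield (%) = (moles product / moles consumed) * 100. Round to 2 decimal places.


Yield = (moles product / moles consumed) * 100%
Yield = (29 / 43) * 100
Yield = 0.6744 * 100
Yield = 67.44%


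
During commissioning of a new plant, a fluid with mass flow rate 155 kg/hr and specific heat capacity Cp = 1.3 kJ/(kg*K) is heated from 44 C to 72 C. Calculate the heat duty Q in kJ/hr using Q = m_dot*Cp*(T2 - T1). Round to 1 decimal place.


Q = m_dot * Cp * (T2 - T1)
Q = 155 * 1.3 * (72 - 44)
Q = 155 * 1.3 * 28
Q = 5642.0 kJ/hr


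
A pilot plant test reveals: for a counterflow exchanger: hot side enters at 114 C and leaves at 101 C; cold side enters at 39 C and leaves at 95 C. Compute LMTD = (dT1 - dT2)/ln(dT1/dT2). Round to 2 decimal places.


dT1 = Th_in - Tc_out = 114 - 95 = 19
dT2 = Th_out - Tc_in = 101 - 39 = 62
LMTD = (dT1 - dT2) / ln(dT1/dT2)
LMTD = (19 - 62) / ln(19/62)
LMTD = 36.36 K


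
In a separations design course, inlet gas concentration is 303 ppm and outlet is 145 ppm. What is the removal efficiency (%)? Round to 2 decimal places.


Efficiency = (G_in - G_out) / G_in * 100%
Efficiency = (303 - 145) / 303 * 100
Efficiency = 158 / 303 * 100
Efficiency = 52.15%


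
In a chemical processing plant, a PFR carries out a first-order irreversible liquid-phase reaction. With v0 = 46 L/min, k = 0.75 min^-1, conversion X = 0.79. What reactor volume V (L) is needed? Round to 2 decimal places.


V = (v0/k) * ln(1/(1-X))
V = (46/0.75) * ln(1/(1-0.79))
V = 61.333333 * ln(4.761905)
V = 61.333333 * 1.560648
V = 95.72 L


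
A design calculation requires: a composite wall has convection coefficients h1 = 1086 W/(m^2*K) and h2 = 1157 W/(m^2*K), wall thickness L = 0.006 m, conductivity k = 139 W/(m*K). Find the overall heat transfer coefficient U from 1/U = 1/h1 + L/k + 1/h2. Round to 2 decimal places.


1/U = 1/h1 + L/k + 1/h2
1/U = 1/1086 + 0.006/139 + 1/1157
1/U = 0.0009208103 + 4.31655e-05 + 0.0008643042
1/U = 0.00182828
U = 546.96 W/(m^2*K)


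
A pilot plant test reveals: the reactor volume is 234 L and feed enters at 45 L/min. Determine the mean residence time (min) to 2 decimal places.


tau = V / v0
tau = 234 / 45
tau = 5.20 min


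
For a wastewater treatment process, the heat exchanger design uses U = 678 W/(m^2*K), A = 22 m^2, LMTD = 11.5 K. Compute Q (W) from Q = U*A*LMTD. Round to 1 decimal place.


Q = U * A * LMTD
Q = 678 * 22 * 11.5
Q = 171534.0 W


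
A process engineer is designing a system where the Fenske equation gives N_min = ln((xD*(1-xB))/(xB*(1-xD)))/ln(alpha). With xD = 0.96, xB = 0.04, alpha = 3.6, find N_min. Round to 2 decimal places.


N_min = ln((xD*(1-xB))/(xB*(1-xD))) / ln(alpha)
Numerator inside ln: 0.9216 / 0.0016 = 576.0
ln(576.0) = 6.356108
ln(alpha) = ln(3.6) = 1.280934
N_min = 6.356108 / 1.280934 = 4.96


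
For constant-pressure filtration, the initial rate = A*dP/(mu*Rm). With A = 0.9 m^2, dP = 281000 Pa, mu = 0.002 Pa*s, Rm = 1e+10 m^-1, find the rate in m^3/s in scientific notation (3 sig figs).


rate = A * dP / (mu * Rm)
rate = 0.9 * 281000 / (0.002 * 1e+10)
rate = 252900.0 / 2.000e+07
rate = 1.26e-02 m^3/s


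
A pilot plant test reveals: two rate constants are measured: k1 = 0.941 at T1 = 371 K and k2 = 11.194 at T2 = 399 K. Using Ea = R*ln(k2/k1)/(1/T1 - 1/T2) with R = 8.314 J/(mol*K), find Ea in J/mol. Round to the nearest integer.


Ea = R * ln(k2/k1) / (1/T1 - 1/T2)
ln(k2/k1) = ln(11.194/0.941) = 2.4761901
1/T1 - 1/T2 = 1/371 - 1/399 = 0.000189152126
Ea = 8.314 * 2.4761901 / 0.000189152126
Ea = 108839 J/mol


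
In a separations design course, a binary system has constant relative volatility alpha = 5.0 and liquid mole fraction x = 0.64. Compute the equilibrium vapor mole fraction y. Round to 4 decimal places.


y = alpha*x / (1 + (alpha-1)*x)
y = 5.0*0.64 / (1 + (5.0-1)*0.64)
y = 3.2 / (1 + 2.56)
y = 3.2 / 3.56
y = 0.8989


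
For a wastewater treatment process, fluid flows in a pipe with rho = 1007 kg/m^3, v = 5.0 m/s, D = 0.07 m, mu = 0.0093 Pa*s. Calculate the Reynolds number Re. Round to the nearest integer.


Re = rho * v * D / mu
Re = 1007 * 5.0 * 0.07 / 0.0093
Re = 352.45 / 0.0093
Re = 37898


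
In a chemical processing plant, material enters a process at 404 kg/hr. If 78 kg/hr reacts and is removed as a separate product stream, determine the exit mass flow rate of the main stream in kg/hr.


Steady-state mass balance on the main outlet: F_out = F_in - F_removed
F_out = 404 - 78
F_out = 326 kg/hr


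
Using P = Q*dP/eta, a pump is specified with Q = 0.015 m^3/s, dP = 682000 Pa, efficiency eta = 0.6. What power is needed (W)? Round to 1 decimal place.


P = Q * dP / eta
P = 0.015 * 682000 / 0.6
P = 10230.0 / 0.6
P = 17050.0 W


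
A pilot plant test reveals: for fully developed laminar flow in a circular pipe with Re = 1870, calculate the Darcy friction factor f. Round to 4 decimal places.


f = 64 / Re
f = 64 / 1870
f = 0.0342


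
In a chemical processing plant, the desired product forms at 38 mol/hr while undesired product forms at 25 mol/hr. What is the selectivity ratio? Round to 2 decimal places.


S = desired product rate / undesired product rate
S = 38 / 25
S = 1.52


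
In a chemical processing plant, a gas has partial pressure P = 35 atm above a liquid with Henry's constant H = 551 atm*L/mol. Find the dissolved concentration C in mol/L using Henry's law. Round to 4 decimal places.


C = P / H
C = 35 / 551
C = 0.0635 mol/L


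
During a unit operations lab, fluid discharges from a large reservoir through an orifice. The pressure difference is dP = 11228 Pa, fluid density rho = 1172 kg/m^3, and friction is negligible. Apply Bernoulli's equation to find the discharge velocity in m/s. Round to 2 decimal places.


v = sqrt(2*dP/rho)
v = sqrt(2*11228/1172)
v = sqrt(19.16041)
v = 4.38 m/s


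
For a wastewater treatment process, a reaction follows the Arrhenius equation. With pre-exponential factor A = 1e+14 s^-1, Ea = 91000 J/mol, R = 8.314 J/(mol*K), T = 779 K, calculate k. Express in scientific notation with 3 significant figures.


k = A * exp(-Ea/(R*T))
k = 1e+14 * exp(-91000 / (8.314 * 779))
k = 1e+14 * exp(-14.050569)
k = 7.91e+07


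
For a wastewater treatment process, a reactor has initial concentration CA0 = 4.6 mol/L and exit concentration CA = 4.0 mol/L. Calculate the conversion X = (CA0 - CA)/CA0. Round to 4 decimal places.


X = (CA0 - CA) / CA0
X = (4.6 - 4.0) / 4.6
X = 0.6 / 4.6
X = 0.1304


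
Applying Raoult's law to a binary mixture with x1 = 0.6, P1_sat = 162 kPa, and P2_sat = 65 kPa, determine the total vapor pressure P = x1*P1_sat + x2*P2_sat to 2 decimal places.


P = x1*P1_sat + x2*P2_sat
x2 = 1 - x1 = 1 - 0.6 = 0.4
P = 0.6*162 + 0.4*65
P = 97.2 + 26.0
P = 123.20 kPa


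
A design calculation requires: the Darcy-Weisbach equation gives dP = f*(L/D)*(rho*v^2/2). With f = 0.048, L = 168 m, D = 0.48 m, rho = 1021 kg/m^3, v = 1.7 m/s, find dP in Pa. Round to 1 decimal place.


dP = f * (L/D) * (rho*v^2/2)
dP = 0.048 * (168/0.48) * (1021*1.7^2/2)
L/D = 350.0
rho*v^2/2 = 1021*2.89/2 = 1475.345
dP = 0.048 * 350.0 * 1475.345
dP = 24785.8 Pa


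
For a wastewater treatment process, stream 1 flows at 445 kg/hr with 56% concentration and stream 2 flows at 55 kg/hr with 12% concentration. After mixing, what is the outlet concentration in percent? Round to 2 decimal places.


Mass balance on solute: F1*x1 + F2*x2 = F3*x3
F3 = F1 + F2 = 445 + 55 = 500 kg/hr
x3 = (F1*x1 + F2*x2)/F3
x3 = (445*0.56 + 55*0.12) / 500
x3 = 51.16%


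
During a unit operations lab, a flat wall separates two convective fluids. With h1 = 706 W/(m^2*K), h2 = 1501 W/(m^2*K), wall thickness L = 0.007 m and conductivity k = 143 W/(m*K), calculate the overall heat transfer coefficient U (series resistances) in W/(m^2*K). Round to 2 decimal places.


1/U = 1/h1 + L/k + 1/h2
1/U = 1/706 + 0.007/143 + 1/1501
1/U = 0.0014164306 + 4.8951e-05 + 0.0006662225
1/U = 0.0021316041
U = 469.13 W/(m^2*K)


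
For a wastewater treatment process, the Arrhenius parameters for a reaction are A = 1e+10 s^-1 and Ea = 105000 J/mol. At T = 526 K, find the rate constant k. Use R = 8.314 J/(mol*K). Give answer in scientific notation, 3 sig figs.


k = A * exp(-Ea/(R*T))
k = 1e+10 * exp(-105000 / (8.314 * 526))
k = 1e+10 * exp(-24.010076)
k = 3.74e-01


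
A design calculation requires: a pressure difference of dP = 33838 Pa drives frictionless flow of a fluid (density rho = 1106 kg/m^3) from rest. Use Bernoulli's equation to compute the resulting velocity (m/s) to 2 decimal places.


v = sqrt(2*dP/rho)
v = sqrt(2*33838/1106)
v = sqrt(61.189873)
v = 7.82 m/s


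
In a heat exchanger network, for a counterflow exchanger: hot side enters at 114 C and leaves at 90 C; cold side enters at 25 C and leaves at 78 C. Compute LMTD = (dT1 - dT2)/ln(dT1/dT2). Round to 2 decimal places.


dT1 = Th_in - Tc_out = 114 - 78 = 36
dT2 = Th_out - Tc_in = 90 - 25 = 65
LMTD = (dT1 - dT2) / ln(dT1/dT2)
LMTD = (36 - 65) / ln(36/65)
LMTD = 49.08 K


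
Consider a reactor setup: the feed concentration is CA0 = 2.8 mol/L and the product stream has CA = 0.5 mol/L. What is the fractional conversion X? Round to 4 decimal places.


X = (CA0 - CA) / CA0
X = (2.8 - 0.5) / 2.8
X = 2.3 / 2.8
X = 0.8214


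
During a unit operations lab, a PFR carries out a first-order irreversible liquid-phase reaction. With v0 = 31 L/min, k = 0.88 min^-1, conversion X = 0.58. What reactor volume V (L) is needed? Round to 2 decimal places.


V = (v0/k) * ln(1/(1-X))
V = (31/0.88) * ln(1/(1-0.58))
V = 35.227273 * ln(2.380952)
V = 35.227273 * 0.8675
V = 30.56 L


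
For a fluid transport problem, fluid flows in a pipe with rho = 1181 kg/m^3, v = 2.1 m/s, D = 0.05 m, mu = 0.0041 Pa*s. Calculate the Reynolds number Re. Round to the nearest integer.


Re = rho * v * D / mu
Re = 1181 * 2.1 * 0.05 / 0.0041
Re = 124.005 / 0.0041
Re = 30245


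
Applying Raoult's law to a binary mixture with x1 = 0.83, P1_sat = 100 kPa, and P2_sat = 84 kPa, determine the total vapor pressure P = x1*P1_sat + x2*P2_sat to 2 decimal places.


P = x1*P1_sat + x2*P2_sat
x2 = 1 - x1 = 1 - 0.83 = 0.17
P = 0.83*100 + 0.17*84
P = 83.0 + 14.28
P = 97.28 kPa


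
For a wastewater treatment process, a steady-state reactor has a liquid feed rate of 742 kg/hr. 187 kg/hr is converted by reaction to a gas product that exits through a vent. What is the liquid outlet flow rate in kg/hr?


Steady-state mass balance on the main outlet: F_out = F_in - F_removed
F_out = 742 - 187
F_out = 555 kg/hr


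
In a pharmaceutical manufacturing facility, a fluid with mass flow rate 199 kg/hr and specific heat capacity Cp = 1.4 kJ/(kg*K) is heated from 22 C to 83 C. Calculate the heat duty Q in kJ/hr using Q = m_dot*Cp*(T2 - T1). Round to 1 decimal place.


Q = m_dot * Cp * (T2 - T1)
Q = 199 * 1.4 * (83 - 22)
Q = 199 * 1.4 * 61
Q = 16994.6 kJ/hr


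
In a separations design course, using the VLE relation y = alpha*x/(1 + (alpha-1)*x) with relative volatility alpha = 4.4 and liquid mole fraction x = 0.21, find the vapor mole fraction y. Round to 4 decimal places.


y = alpha*x / (1 + (alpha-1)*x)
y = 4.4*0.21 / (1 + (4.4-1)*0.21)
y = 0.924 / (1 + 0.714)
y = 0.924 / 1.714
y = 0.5391


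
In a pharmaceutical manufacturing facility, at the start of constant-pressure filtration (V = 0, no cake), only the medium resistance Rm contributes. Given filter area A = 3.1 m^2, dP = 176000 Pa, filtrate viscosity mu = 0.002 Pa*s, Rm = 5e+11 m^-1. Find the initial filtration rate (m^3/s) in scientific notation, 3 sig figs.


rate = A * dP / (mu * Rm)
rate = 3.1 * 176000 / (0.002 * 5e+11)
rate = 545600.0 / 1.000e+09
rate = 5.46e-04 m^3/s


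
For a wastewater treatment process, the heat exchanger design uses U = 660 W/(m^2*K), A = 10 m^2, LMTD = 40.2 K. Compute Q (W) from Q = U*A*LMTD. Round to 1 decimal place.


Q = U * A * LMTD
Q = 660 * 10 * 40.2
Q = 265320.0 W


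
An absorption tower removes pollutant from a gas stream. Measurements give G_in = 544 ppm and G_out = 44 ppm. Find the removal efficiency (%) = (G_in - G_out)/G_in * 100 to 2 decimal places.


Efficiency = (G_in - G_out) / G_in * 100%
Efficiency = (544 - 44) / 544 * 100
Efficiency = 500 / 544 * 100
Efficiency = 91.91%


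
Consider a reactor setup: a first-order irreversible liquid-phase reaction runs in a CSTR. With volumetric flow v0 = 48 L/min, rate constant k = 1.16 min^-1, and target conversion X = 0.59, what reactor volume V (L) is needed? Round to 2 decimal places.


V = v0 * X / (k * (1 - X))
V = 48 * 0.59 / (1.16 * (1 - 0.59))
V = 28.32 / (1.16 * 0.41)
V = 28.32 / 0.4756
V = 59.55 L


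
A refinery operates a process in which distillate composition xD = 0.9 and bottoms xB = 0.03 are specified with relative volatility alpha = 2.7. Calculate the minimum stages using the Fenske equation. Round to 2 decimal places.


N_min = ln((xD*(1-xB))/(xB*(1-xD))) / ln(alpha)
Numerator inside ln: 0.873 / 0.003 = 291.0
ln(291.0) = 5.673323
ln(alpha) = ln(2.7) = 0.993252
N_min = 5.673323 / 0.993252 = 5.71


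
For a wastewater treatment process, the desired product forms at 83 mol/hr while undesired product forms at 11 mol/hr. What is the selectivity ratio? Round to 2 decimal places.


S = desired product rate / undesired product rate
S = 83 / 11
S = 7.55


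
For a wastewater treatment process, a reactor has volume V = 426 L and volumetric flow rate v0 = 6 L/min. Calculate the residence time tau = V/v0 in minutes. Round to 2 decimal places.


tau = V / v0
tau = 426 / 6
tau = 71.00 min


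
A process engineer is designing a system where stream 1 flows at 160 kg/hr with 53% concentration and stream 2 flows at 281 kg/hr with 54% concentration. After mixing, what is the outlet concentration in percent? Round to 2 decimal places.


Mass balance on solute: F1*x1 + F2*x2 = F3*x3
F3 = F1 + F2 = 160 + 281 = 441 kg/hr
x3 = (F1*x1 + F2*x2)/F3
x3 = (160*0.53 + 281*0.54) / 441
x3 = 53.64%


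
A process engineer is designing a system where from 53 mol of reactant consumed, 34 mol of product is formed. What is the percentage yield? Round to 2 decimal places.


Yield = (moles product / moles consumed) * 100%
Yield = (34 / 53) * 100
Yield = 0.6415 * 100
Yield = 64.15%


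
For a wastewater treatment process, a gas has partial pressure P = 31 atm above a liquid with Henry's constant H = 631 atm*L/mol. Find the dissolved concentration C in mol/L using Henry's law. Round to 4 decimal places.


C = P / H
C = 31 / 631
C = 0.0491 mol/L


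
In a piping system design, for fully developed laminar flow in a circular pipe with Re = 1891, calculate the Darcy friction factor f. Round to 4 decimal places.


f = 64 / Re
f = 64 / 1891
f = 0.0338


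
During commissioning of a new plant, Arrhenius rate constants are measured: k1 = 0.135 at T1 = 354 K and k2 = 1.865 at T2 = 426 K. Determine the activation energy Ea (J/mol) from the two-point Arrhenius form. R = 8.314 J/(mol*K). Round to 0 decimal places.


Ea = R * ln(k2/k1) / (1/T1 - 1/T2)
ln(k2/k1) = ln(1.865/0.135) = 2.6257416
1/T1 - 1/T2 = 1/354 - 1/426 = 0.000477440917
Ea = 8.314 * 2.6257416 / 0.000477440917
Ea = 45724 J/mol


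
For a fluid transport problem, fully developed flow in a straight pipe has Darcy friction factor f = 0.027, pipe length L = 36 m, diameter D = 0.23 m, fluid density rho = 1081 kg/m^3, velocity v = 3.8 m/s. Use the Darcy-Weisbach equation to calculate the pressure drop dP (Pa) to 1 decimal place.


dP = f * (L/D) * (rho*v^2/2)
dP = 0.027 * (36/0.23) * (1081*3.8^2/2)
L/D = 156.52173913
rho*v^2/2 = 1081*14.44/2 = 7804.82
dP = 0.027 * 156.52173913 * 7804.82
dP = 32983.8 Pa


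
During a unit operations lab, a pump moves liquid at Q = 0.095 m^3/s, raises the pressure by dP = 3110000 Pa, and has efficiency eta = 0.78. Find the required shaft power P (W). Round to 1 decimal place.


P = Q * dP / eta
P = 0.095 * 3110000 / 0.78
P = 295450.0 / 0.78
P = 378782.1 W


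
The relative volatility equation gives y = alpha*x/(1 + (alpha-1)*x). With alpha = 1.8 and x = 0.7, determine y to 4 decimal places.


y = alpha*x / (1 + (alpha-1)*x)
y = 1.8*0.7 / (1 + (1.8-1)*0.7)
y = 1.26 / (1 + 0.56)
y = 1.26 / 1.56
y = 0.8077


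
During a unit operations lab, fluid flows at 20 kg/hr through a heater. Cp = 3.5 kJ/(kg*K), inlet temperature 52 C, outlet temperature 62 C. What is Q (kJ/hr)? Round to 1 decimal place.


Q = m_dot * Cp * (T2 - T1)
Q = 20 * 3.5 * (62 - 52)
Q = 20 * 3.5 * 10
Q = 700.0 kJ/hr


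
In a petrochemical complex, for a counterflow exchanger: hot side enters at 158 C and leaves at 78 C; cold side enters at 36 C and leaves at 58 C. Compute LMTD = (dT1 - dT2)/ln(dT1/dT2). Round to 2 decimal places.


dT1 = Th_in - Tc_out = 158 - 58 = 100
dT2 = Th_out - Tc_in = 78 - 36 = 42
LMTD = (dT1 - dT2) / ln(dT1/dT2)
LMTD = (100 - 42) / ln(100/42)
LMTD = 66.86 K


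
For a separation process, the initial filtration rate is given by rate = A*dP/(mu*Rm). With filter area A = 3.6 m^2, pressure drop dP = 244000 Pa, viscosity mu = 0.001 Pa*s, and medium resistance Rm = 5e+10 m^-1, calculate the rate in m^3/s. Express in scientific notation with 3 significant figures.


rate = A * dP / (mu * Rm)
rate = 3.6 * 244000 / (0.001 * 5e+10)
rate = 878400.0 / 5.000e+07
rate = 1.76e-02 m^3/s


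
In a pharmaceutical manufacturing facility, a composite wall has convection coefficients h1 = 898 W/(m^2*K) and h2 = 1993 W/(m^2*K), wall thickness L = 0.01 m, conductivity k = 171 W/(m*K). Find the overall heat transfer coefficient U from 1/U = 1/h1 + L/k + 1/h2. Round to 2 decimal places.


1/U = 1/h1 + L/k + 1/h2
1/U = 1/898 + 0.01/171 + 1/1993
1/U = 0.0011135857 + 5.84795e-05 + 0.0005017561
1/U = 0.0016738213
U = 597.44 W/(m^2*K)


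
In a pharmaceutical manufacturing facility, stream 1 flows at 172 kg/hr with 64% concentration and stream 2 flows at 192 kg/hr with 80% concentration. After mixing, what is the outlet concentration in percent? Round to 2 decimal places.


Mass balance on solute: F1*x1 + F2*x2 = F3*x3
F3 = F1 + F2 = 172 + 192 = 364 kg/hr
x3 = (F1*x1 + F2*x2)/F3
x3 = (172*0.64 + 192*0.8) / 364
x3 = 72.44%


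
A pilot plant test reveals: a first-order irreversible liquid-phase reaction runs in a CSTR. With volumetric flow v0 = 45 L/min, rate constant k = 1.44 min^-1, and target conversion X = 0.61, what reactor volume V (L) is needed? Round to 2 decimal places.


V = v0 * X / (k * (1 - X))
V = 45 * 0.61 / (1.44 * (1 - 0.61))
V = 27.45 / (1.44 * 0.39)
V = 27.45 / 0.5616
V = 48.88 L


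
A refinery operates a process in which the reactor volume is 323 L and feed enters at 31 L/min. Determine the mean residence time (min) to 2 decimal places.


tau = V / v0
tau = 323 / 31
tau = 10.42 min


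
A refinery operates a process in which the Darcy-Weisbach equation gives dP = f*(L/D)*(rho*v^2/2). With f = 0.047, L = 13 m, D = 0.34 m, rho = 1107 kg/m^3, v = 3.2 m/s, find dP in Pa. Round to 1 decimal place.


dP = f * (L/D) * (rho*v^2/2)
dP = 0.047 * (13/0.34) * (1107*3.2^2/2)
L/D = 38.23529412
rho*v^2/2 = 1107*10.24/2 = 5667.84
dP = 0.047 * 38.23529412 * 5667.84
dP = 10185.4 Pa


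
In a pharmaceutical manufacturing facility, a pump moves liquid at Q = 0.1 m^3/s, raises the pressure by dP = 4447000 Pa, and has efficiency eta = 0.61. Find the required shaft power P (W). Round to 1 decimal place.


P = Q * dP / eta
P = 0.1 * 4447000 / 0.61
P = 444700.0 / 0.61
P = 729016.4 W


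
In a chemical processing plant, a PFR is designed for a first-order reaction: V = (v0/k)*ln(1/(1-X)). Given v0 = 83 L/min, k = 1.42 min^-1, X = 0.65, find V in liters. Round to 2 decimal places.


V = (v0/k) * ln(1/(1-X))
V = (83/1.42) * ln(1/(1-0.65))
V = 58.450704 * ln(2.857143)
V = 58.450704 * 1.049822
V = 61.36 L


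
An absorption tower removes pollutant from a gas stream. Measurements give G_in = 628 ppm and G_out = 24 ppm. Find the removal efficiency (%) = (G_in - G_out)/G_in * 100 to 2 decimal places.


Efficiency = (G_in - G_out) / G_in * 100%
Efficiency = (628 - 24) / 628 * 100
Efficiency = 604 / 628 * 100
Efficiency = 96.18%


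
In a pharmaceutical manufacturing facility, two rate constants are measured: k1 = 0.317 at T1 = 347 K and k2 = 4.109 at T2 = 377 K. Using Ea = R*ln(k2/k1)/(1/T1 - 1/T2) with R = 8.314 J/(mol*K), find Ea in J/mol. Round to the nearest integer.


Ea = R * ln(k2/k1) / (1/T1 - 1/T2)
ln(k2/k1) = ln(4.109/0.317) = 2.5620332
1/T1 - 1/T2 = 1/347 - 1/377 = 0.000229324487
Ea = 8.314 * 2.5620332 / 0.000229324487
Ea = 92885 J/mol


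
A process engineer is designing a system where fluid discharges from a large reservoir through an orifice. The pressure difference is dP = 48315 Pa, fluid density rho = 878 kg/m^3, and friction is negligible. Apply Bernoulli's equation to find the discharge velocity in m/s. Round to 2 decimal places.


v = sqrt(2*dP/rho)
v = sqrt(2*48315/878)
v = sqrt(110.056948)
v = 10.49 m/s


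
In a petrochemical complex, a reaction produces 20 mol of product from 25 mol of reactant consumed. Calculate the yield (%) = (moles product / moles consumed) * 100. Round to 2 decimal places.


Yield = (moles product / moles consumed) * 100%
Yield = (20 / 25) * 100
Yield = 0.8 * 100
Yield = 80.00%


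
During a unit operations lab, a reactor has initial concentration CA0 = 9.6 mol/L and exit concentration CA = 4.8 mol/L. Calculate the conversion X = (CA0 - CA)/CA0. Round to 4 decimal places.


X = (CA0 - CA) / CA0
X = (9.6 - 4.8) / 9.6
X = 4.8 / 9.6
X = 0.5000


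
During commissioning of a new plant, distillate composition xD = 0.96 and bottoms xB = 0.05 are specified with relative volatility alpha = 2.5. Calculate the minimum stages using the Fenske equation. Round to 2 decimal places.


N_min = ln((xD*(1-xB))/(xB*(1-xD))) / ln(alpha)
Numerator inside ln: 0.912 / 0.002 = 456.0
ln(456.0) = 6.122493
ln(alpha) = ln(2.5) = 0.916291
N_min = 6.122493 / 0.916291 = 6.68


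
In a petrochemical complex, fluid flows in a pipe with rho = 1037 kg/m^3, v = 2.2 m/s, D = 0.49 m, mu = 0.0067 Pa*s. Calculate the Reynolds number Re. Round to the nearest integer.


Re = rho * v * D / mu
Re = 1037 * 2.2 * 0.49 / 0.0067
Re = 1117.886 / 0.0067
Re = 166849


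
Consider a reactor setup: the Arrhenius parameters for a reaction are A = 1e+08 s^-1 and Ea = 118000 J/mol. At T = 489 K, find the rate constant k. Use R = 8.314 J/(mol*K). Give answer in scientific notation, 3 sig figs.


k = A * exp(-Ea/(R*T))
k = 1e+08 * exp(-118000 / (8.314 * 489))
k = 1e+08 * exp(-29.024392)
k = 2.48e-05


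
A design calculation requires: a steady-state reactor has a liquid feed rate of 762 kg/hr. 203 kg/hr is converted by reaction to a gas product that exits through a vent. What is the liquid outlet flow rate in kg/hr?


Steady-state mass balance on the main outlet: F_out = F_in - F_removed
F_out = 762 - 203
F_out = 559 kg/hr


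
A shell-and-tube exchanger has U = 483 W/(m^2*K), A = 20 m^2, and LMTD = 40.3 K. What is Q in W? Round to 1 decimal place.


Q = U * A * LMTD
Q = 483 * 20 * 40.3
Q = 389298.0 W


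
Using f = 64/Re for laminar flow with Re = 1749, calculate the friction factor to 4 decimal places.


f = 64 / Re
f = 64 / 1749
f = 0.0366


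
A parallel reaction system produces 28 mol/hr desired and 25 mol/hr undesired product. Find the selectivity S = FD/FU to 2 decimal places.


S = desired product rate / undesired product rate
S = 28 / 25
S = 1.12


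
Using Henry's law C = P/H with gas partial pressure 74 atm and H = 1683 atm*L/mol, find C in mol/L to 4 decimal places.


C = P / H
C = 74 / 1683
C = 0.0440 mol/L


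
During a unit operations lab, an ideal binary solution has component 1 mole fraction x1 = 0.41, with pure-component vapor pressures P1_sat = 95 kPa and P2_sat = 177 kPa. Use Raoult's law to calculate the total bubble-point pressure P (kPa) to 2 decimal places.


P = x1*P1_sat + x2*P2_sat
x2 = 1 - x1 = 1 - 0.41 = 0.59
P = 0.41*95 + 0.59*177
P = 38.95 + 104.43
P = 143.38 kPa


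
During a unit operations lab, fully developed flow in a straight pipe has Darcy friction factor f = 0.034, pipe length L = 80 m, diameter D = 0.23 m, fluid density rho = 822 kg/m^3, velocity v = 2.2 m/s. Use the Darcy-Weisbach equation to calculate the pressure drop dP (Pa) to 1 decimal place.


dP = f * (L/D) * (rho*v^2/2)
dP = 0.034 * (80/0.23) * (822*2.2^2/2)
L/D = 347.82608696
rho*v^2/2 = 822*4.84/2 = 1989.24
dP = 0.034 * 347.82608696 * 1989.24
dP = 23524.9 Pa


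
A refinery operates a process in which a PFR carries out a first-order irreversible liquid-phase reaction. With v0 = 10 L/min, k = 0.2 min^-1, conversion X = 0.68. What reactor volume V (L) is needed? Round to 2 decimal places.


V = (v0/k) * ln(1/(1-X))
V = (10/0.2) * ln(1/(1-0.68))
V = 50.0 * ln(3.125)
V = 50.0 * 1.139434
V = 56.97 L


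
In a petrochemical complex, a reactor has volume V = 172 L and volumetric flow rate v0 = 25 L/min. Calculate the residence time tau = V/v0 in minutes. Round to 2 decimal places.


tau = V / v0
tau = 172 / 25
tau = 6.88 min


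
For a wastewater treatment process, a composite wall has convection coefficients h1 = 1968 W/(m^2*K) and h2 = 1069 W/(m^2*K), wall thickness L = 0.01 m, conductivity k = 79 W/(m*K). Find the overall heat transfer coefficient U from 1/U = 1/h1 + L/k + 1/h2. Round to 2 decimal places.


1/U = 1/h1 + L/k + 1/h2
1/U = 1/1968 + 0.01/79 + 1/1069
1/U = 0.0005081301 + 0.0001265823 + 0.0009354537
1/U = 0.0015701661
U = 636.88 W/(m^2*K)


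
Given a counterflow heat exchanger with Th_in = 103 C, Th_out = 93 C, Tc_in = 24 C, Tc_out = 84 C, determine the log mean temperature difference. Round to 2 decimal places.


dT1 = Th_in - Tc_out = 103 - 84 = 19
dT2 = Th_out - Tc_in = 93 - 24 = 69
LMTD = (dT1 - dT2) / ln(dT1/dT2)
LMTD = (19 - 69) / ln(19/69)
LMTD = 38.77 K


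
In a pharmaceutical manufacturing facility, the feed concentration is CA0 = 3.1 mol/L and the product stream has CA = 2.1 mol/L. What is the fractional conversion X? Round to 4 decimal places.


X = (CA0 - CA) / CA0
X = (3.1 - 2.1) / 3.1
X = 1.0 / 3.1
X = 0.3226


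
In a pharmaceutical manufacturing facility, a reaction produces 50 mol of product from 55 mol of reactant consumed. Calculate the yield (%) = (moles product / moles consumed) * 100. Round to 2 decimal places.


Yield = (moles product / moles consumed) * 100%
Yield = (50 / 55) * 100
Yield = 0.9091 * 100
Yield = 90.91%


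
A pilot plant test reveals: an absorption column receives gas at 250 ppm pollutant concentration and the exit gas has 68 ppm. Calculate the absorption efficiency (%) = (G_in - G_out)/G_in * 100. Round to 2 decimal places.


Efficiency = (G_in - G_out) / G_in * 100%
Efficiency = (250 - 68) / 250 * 100
Efficiency = 182 / 250 * 100
Efficiency = 72.80%


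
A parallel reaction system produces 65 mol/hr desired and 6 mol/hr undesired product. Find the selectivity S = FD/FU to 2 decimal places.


S = desired product rate / undesired product rate
S = 65 / 6
S = 10.83


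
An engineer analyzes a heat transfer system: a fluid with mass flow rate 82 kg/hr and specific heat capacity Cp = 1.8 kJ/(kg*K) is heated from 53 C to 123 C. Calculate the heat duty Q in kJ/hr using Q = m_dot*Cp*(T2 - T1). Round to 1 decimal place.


Q = m_dot * Cp * (T2 - T1)
Q = 82 * 1.8 * (123 - 53)
Q = 82 * 1.8 * 70
Q = 10332.0 kJ/hr


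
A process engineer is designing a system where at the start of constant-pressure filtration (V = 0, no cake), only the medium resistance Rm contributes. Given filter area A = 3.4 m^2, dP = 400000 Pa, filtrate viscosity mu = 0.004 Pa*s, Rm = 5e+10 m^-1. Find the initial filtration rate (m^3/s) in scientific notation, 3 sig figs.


rate = A * dP / (mu * Rm)
rate = 3.4 * 400000 / (0.004 * 5e+10)
rate = 1360000.0 / 2.000e+08
rate = 6.80e-03 m^3/s


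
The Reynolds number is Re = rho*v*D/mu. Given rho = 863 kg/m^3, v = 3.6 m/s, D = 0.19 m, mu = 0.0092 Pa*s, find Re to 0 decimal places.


Re = rho * v * D / mu
Re = 863 * 3.6 * 0.19 / 0.0092
Re = 590.292 / 0.0092
Re = 64162


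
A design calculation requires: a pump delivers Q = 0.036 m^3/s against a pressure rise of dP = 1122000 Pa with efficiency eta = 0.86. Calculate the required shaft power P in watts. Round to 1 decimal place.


P = Q * dP / eta
P = 0.036 * 1122000 / 0.86
P = 40392.0 / 0.86
P = 46967.4 W


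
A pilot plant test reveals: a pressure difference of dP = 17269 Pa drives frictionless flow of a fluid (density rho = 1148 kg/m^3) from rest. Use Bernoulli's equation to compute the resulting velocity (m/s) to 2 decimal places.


v = sqrt(2*dP/rho)
v = sqrt(2*17269/1148)
v = sqrt(30.085366)
v = 5.49 m/s


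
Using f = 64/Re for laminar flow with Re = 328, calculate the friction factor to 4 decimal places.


f = 64 / Re
f = 64 / 328
f = 0.1951


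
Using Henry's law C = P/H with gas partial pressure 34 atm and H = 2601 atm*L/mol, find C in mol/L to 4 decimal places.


C = P / H
C = 34 / 2601
C = 0.0131 mol/L


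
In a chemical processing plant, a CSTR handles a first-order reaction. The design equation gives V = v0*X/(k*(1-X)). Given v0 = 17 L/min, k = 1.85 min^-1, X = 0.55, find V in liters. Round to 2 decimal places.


V = v0 * X / (k * (1 - X))
V = 17 * 0.55 / (1.85 * (1 - 0.55))
V = 9.35 / (1.85 * 0.45)
V = 9.35 / 0.8325
V = 11.23 L


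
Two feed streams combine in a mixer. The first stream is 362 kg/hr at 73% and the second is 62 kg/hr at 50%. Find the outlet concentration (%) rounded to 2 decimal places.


Mass balance on solute: F1*x1 + F2*x2 = F3*x3
F3 = F1 + F2 = 362 + 62 = 424 kg/hr
x3 = (F1*x1 + F2*x2)/F3
x3 = (362*0.73 + 62*0.5) / 424
x3 = 69.64%


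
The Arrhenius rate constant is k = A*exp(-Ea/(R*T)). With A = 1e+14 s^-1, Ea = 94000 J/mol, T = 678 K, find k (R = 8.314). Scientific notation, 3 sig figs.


k = A * exp(-Ea/(R*T))
k = 1e+14 * exp(-94000 / (8.314 * 678))
k = 1e+14 * exp(-16.675856)
k = 5.72e+06


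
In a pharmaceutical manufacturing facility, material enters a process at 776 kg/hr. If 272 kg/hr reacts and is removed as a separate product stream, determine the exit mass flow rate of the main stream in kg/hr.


Steady-state mass balance on the main outlet: F_out = F_in - F_removed
F_out = 776 - 272
F_out = 504 kg/hr


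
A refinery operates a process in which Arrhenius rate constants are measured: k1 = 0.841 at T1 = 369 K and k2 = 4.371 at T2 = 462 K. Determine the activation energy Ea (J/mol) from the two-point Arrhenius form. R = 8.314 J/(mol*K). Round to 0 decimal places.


Ea = R * ln(k2/k1) / (1/T1 - 1/T2)
ln(k2/k1) = ln(4.371/0.841) = 1.6481554
1/T1 - 1/T2 = 1/369 - 1/462 = 0.000545524936
Ea = 8.314 * 1.6481554 / 0.000545524936
Ea = 25118 J/mol


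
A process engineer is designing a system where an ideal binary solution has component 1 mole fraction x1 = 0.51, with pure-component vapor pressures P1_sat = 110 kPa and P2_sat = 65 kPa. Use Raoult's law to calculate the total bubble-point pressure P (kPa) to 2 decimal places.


P = x1*P1_sat + x2*P2_sat
x2 = 1 - x1 = 1 - 0.51 = 0.49
P = 0.51*110 + 0.49*65
P = 56.1 + 31.85
P = 87.95 kPa


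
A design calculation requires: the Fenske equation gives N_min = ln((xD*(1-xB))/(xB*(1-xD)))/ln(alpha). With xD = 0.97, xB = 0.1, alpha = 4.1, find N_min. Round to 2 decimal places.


N_min = ln((xD*(1-xB))/(xB*(1-xD))) / ln(alpha)
Numerator inside ln: 0.873 / 0.003 = 291.0
ln(291.0) = 5.673323
ln(alpha) = ln(4.1) = 1.410987
N_min = 5.673323 / 1.410987 = 4.02


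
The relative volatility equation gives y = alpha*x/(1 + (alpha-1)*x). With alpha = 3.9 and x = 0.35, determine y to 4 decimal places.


y = alpha*x / (1 + (alpha-1)*x)
y = 3.9*0.35 / (1 + (3.9-1)*0.35)
y = 1.365 / (1 + 1.015)
y = 1.365 / 2.015
y = 0.6774


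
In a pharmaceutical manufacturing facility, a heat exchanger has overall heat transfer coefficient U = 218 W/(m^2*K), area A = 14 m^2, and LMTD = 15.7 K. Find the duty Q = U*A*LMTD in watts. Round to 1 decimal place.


Q = U * A * LMTD
Q = 218 * 14 * 15.7
Q = 47916.4 W


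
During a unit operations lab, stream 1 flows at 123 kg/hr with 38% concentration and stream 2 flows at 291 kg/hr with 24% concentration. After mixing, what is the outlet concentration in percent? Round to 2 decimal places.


Mass balance on solute: F1*x1 + F2*x2 = F3*x3
F3 = F1 + F2 = 123 + 291 = 414 kg/hr
x3 = (F1*x1 + F2*x2)/F3
x3 = (123*0.38 + 291*0.24) / 414
x3 = 28.16%


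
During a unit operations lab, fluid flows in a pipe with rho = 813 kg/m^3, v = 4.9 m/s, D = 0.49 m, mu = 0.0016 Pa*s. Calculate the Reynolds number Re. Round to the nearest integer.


Re = rho * v * D / mu
Re = 813 * 4.9 * 0.49 / 0.0016
Re = 1952.013 / 0.0016
Re = 1220008


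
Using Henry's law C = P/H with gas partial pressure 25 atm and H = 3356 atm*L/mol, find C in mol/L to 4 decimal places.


C = P / H
C = 25 / 3356
C = 0.0074 mol/L


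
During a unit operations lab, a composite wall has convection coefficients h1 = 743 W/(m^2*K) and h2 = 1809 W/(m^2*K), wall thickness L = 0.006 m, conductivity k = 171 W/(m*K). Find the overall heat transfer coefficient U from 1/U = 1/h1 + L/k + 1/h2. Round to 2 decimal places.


1/U = 1/h1 + L/k + 1/h2
1/U = 1/743 + 0.006/171 + 1/1809
1/U = 0.001345895 + 3.50877e-05 + 0.0005527916
1/U = 0.0019337743
U = 517.12 W/(m^2*K)


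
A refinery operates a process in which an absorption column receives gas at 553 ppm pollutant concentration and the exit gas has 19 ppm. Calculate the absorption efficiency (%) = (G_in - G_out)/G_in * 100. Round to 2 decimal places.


Efficiency = (G_in - G_out) / G_in * 100%
Efficiency = (553 - 19) / 553 * 100
Efficiency = 534 / 553 * 100
Efficiency = 96.56%


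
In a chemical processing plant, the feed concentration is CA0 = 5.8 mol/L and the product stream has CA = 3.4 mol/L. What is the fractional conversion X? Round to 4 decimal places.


X = (CA0 - CA) / CA0
X = (5.8 - 3.4) / 5.8
X = 2.4 / 5.8
X = 0.4138


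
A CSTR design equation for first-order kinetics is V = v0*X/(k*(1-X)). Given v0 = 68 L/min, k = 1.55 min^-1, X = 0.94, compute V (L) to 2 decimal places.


V = v0 * X / (k * (1 - X))
V = 68 * 0.94 / (1.55 * (1 - 0.94))
V = 63.92 / (1.55 * 0.06)
V = 63.92 / 0.093
V = 687.31 L


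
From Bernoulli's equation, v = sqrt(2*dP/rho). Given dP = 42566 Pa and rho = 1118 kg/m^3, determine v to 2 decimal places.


v = sqrt(2*dP/rho)
v = sqrt(2*42566/1118)
v = sqrt(76.146691)
v = 8.73 m/s


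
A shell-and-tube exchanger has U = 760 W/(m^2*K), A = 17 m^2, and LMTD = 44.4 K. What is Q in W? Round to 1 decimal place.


Q = U * A * LMTD
Q = 760 * 17 * 44.4
Q = 573648.0 W


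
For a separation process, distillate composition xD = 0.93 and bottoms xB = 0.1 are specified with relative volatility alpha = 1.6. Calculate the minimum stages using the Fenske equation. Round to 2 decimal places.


N_min = ln((xD*(1-xB))/(xB*(1-xD))) / ln(alpha)
Numerator inside ln: 0.837 / 0.007 = 119.571429
ln(119.571429) = 4.783914
ln(alpha) = ln(1.6) = 0.470004
N_min = 4.783914 / 0.470004 = 10.18
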